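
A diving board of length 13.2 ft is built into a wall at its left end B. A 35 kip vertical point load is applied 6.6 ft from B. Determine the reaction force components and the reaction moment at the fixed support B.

ΣF_x = 0: B_x = 0.
ΣF_y = 0: B_y − 35 = 0 → B_y = 35.00 kip.
ΣM about B: M_B − 35·6.6 = 0 → M_B = 231.0 kip·ft.

B_x = 0, B_y = 35.00 kip, M_B = 231.0 kip·ft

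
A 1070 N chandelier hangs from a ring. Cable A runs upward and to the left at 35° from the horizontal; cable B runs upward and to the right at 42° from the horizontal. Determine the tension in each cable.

T_A = 816.1 N, T_B = 899.5 N

ΣF_x = 0: −T_A·cos35° + T_B·cos42° = 0 → T_B = 1.10228·T_A.
ΣF_y = 0: T_A·sin35° + T_B·sin42° = 1070.
Substitute: T_A·(0.573576 + 1.10228·0.669131) = 1070 → T_A = 816.08 ≈ 816.1 N.
Then T_B = 1.10228 × 816.08 = 899.5 N.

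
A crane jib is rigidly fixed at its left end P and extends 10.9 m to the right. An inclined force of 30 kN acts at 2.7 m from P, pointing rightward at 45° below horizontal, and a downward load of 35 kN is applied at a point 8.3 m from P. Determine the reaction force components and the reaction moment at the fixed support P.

P_x = -21.21 kN, P_y = 56.21 kN, M_P = 347.8 kN·m

ΣF_x = 0: P_x + 30·cos45° = 0 → P_x = -21.21 kN.
ΣF_y = 0: P_y − 30·sin45° − 35 = 0 → P_y = 56.21 kN.
ΣM about P: M_P − 30·sin45°·2.7 − 35·8.3 = 0 → M_P = 347.8 kN·m.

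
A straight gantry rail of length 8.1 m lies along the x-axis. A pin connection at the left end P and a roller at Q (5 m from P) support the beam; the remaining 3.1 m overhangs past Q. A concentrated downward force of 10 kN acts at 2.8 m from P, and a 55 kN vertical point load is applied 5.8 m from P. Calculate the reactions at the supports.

P_x = 0, P_y = -4.400 kN, Q_y = 69.40 kN

Moments about P: Q_y·5 − 10·2.8 − 55·5.8 = 0 → Q_y = 347/5 = 69.40 kN.
ΣF_y = 0: P_y + 69.4 − 10 − 55 = 0 → P_y = -4.400 kN.
ΣF_x = 0: no horizontal applied forces, so P_x = 0.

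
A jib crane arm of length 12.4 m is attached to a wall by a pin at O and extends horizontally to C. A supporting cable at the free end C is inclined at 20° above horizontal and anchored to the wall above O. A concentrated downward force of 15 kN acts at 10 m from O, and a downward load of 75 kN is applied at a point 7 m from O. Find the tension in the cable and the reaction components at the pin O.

ΣM about O: T·sin20°·12.4 − 15·10 − 75·7 = 0 → T = 675/(12.4·0.34202) = 159.159 ≈ 159.2 kN.
ΣF_x = 0: O_x − T·cos20° = 0 → O_x = 159.159 × 0.939693 = 149.6 kN.
ΣF_y = 0: O_y + T·sin20° − 15 − 75 = 0 → O_y = 90 − 159.159 × 0.34202 = 35.56 kN.

T = 159.2 kN, O_x = 149.6 kN, O_y = 35.56 kN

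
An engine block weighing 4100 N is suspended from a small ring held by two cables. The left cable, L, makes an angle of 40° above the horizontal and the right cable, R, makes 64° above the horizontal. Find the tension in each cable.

T_L = 1852 N, T_R = 3237 N

ΣF_x = 0: −T_L·cos40° + T_R·cos64° = 0 → T_R = 1.74748·T_L.
ΣF_y = 0: T_L·sin40° + T_R·sin64° = 4100.
Substitute: T_L·(0.642788 + 1.74748·0.898794) = 4100 → T_L = 1852.34 ≈ 1852 N.
Then T_R = 1.74748 × 1852.34 = 3237 N.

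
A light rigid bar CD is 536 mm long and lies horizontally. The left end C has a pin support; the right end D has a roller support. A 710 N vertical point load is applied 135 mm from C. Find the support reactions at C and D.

C_x = 0, C_y = 531.2 N, D_y = 178.8 N

ΣM about C: D_y·536 − 710·135 = 0 → D_y = 95850/536 = 178.825 ≈ 178.8 N.
ΣF_y = 0: C_y + 178.825 − 710 = 0 → C_y = 531.2 N.
ΣF_x = 0: no horizontal applied forces, so C_x = 0.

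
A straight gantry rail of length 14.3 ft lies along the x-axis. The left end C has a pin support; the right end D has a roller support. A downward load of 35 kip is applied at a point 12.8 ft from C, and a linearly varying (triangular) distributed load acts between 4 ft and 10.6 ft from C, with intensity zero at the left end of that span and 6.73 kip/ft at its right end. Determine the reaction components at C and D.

C_x = 0, C_y = 12.83 kip, D_y = 44.37 kip

Resultant of the triangular load: ½ × 6.73 × 6.6 = 22.209 kip, acting at 8.4 ft from C (one-third of the span from the peak).
ΣM about C: D_y·14.3 − 35·12.8 − (½·6.73·6.6)·8.4 = 0 → D_y = 634.5556/14.3 = 44.3745 ≈ 44.37 kip.
ΣF_y = 0: C_y + 44.3745 − 35 − ½·6.73·6.6 = 0 → C_y = 12.83 kip.
ΣF_x = 0: no horizontal applied forces, so C_x = 0.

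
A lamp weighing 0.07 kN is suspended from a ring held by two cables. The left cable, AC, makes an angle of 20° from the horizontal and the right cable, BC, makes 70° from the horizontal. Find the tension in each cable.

ΣF_x = 0: −T_AC·cos20° + T_BC·cos70° = 0 → T_BC = 2.74748·T_AC.
ΣF_y = 0: T_AC·sin20° + T_BC·sin70° = 0.07.
Substitute: T_AC·(0.34202 + 2.74748·0.939693) = 0.07 → T_AC = 0.0239414 ≈ 0.02394 kN.
Then T_BC = 2.74748 × 0.0239414 = 0.06578 kN.

T_AC = 0.02394 kN, T_BC = 0.06578 kN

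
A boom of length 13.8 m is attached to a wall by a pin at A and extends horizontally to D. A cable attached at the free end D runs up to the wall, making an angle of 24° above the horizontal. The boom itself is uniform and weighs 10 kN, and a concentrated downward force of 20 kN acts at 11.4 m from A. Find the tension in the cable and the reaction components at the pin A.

T = 52.91 kN, A_x = 48.34 kN, A_y = 8.478 kN

ΣM about A: T·sin24°·13.8 − 10·6.9 − 20·11.4 = 0 → T = 297/(13.8·0.406737) = 52.9132 ≈ 52.91 kN.
ΣF_x = 0: A_x − T·cos24° = 0 → A_x = 52.9132 × 0.913545 = 48.34 kN.
ΣF_y = 0: A_y + T·sin24° − 10 − 20 = 0 → A_y = 30 − 52.9132 × 0.406737 = 8.478 kN.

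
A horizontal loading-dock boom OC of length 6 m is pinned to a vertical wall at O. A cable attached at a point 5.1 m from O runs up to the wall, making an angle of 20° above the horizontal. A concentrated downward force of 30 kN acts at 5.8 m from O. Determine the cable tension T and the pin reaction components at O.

ΣM about O: T·sin20°·5.1 − 30·5.8 = 0 → T = 174/(5.1·0.34202) = 99.7534 ≈ 99.75 kN.
ΣF_x = 0: O_x − T·cos20° = 0 → O_x = 99.7534 × 0.939693 = 93.74 kN.
ΣF_y = 0: O_y + T·sin20° − 30 = 0 → O_y = 30 − 99.7534 × 0.34202 = -4.118 kN.

T = 99.75 kN, O_x = 93.74 kN, O_y = -4.118 kN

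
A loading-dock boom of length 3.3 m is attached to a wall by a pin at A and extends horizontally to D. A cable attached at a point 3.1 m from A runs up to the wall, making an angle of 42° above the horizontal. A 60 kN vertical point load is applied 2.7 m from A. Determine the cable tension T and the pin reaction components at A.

T = 78.10 kN, A_x = 58.04 kN, A_y = 7.742 kN

ΣM about A: T·sin42°·3.1 − 60·2.7 = 0 → T = 162/(3.1·0.669131) = 78.0984 ≈ 78.10 kN.
ΣF_x = 0: A_x − T·cos42° = 0 → A_x = 78.0984 × 0.743145 = 58.04 kN.
ΣF_y = 0: A_y + T·sin42° − 60 = 0 → A_y = 60 − 78.0984 × 0.669131 = 7.742 kN.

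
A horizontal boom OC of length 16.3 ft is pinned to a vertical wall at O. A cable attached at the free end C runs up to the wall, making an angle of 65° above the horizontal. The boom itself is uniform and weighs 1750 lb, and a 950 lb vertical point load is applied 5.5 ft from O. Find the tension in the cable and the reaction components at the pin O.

ΣM about O: T·sin65°·16.3 − 1750·8.15 − 950·5.5 = 0 → T = 19487.5/(16.3·0.906308) = 1319.15 ≈ 1319 lb.
ΣF_x = 0: O_x − T·cos65° = 0 → O_x = 1319.15 × 0.422618 = 557.5 lb.
ΣF_y = 0: O_y + T·sin65° − 1750 − 950 = 0 → O_y = 2700 − 1319.15 × 0.906308 = 1504 lb.

T = 1319 lb, O_x = 557.5 lb, O_y = 1504 lb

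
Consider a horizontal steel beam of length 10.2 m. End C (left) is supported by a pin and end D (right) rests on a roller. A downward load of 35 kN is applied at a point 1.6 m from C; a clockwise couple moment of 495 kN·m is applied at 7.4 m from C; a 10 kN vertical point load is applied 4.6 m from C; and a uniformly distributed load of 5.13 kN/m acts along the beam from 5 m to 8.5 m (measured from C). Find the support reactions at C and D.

C_x = 0, C_y = -7.456 kN, D_y = 70.41 kN

Resultant of the distributed load: 5.13 × 3.5 = 17.955 kN at 6.75 m from C.
Moments about C: D_y·10.2 − 35·1.6 − 495 − 10·4.6 − (5.13·3.5)·6.75 = 0 → D_y = 718.19625/10.2 = 70.4114 ≈ 70.41 kN.
ΣF_y = 0: C_y + 70.4114 − 35 − 10 − 5.13·3.5 = 0 → C_y = -7.456 kN.
ΣF_x = 0: no horizontal applied forces, so C_x = 0.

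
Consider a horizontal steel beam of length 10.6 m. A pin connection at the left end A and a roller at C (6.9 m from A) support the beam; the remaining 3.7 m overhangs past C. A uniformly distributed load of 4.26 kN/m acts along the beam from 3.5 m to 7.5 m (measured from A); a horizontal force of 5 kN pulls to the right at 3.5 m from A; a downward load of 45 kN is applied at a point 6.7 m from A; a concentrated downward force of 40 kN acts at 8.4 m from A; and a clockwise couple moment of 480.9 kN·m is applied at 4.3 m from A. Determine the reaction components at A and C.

Resultant of the distributed load: 4.26 × 4 = 17.04 kN at 5.5 m from A.
Taking moments about A: C_y·6.9 − (4.26·4)·5.5 − 45·6.7 − 40·8.4 − 480.9 = 0 → C_y = 1212.12/6.9 = 175.67 ≈ 175.7 kN.
ΣF_y = 0: A_y + 175.67 − 4.26·4 − 45 − 40 = 0 → A_y = -73.63 kN.
ΣF_x = 0: A_x + 5 = 0 → A_x = -5.000 kN.

A_x = -5.000 kN, A_y = -73.63 kN, C_y = 175.7 kN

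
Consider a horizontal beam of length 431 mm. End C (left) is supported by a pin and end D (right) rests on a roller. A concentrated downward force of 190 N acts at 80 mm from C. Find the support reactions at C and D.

Taking moments about C: D_y·431 − 190·80 = 0 → D_y = 15200/431 = 35.2668 ≈ 35.27 N.
ΣF_y = 0: C_y + 35.2668 − 190 = 0 → C_y = 154.7 N.
ΣF_x = 0: no horizontal applied forces, so C_x = 0.

C_x = 0, C_y = 154.7 N, D_y = 35.27 N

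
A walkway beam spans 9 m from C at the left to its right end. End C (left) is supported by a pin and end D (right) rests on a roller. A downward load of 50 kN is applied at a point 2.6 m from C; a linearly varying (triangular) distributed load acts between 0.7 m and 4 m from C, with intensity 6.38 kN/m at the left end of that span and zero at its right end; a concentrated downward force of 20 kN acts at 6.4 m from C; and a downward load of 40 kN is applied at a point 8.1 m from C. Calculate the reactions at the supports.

Resultant of the triangular load: ½ × 6.38 × 3.3 = 10.527 kN, acting at 1.8 m from C (one-third of the span from the peak).
ΣM about C: D_y·9 − 50·2.6 − (½·6.38·3.3)·1.8 − 20·6.4 − 40·8.1 = 0 → D_y = 600.9486/9 = 66.7721 ≈ 66.77 kN.
ΣF_y = 0: C_y + 66.7721 − 50 − ½·6.38·3.3 − 20 − 40 = 0 → C_y = 53.75 kN.
ΣF_x = 0: no horizontal applied forces, so C_x = 0.

C_x = 0, C_y = 53.75 kN, D_y = 66.77 kN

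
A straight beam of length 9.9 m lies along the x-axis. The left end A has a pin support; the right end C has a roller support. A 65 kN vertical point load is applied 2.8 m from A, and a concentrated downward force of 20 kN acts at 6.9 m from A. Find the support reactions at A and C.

A_x = 0, A_y = 52.68 kN, C_y = 32.32 kN

Taking moments about A: C_y·9.9 − 65·2.8 − 20·6.9 = 0 → C_y = 320/9.9 = 32.3232 ≈ 32.32 kN.
ΣF_y = 0: A_y + 32.3232 − 65 − 20 = 0 → A_y = 52.68 kN.
ΣF_x = 0: no horizontal applied forces, so A_x = 0.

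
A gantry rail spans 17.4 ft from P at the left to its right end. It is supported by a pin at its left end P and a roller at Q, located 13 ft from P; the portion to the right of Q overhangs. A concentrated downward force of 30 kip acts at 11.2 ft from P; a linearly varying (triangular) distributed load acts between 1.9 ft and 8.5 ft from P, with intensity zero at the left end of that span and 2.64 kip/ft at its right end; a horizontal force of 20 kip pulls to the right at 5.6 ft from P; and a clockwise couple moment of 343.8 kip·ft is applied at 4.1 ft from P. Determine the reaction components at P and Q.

Resultant of the triangular load: ½ × 2.64 × 6.6 = 8.712 kip, acting at 6.3 ft from P (one-third of the span from the peak).
ΣM about P: Q_y·13 − 30·11.2 − (½·2.64·6.6)·6.3 − 343.8 = 0 → Q_y = 734.6856/13 = 56.5143 ≈ 56.51 kip.
ΣF_y = 0: P_y + 56.5143 − 30 − ½·2.64·6.6 = 0 → P_y = -17.80 kip.
ΣF_x = 0: P_x + 20 = 0 → P_x = -20.00 kip.

P_x = -20.00 kip, P_y = -17.80 kip, Q_y = 56.51 kip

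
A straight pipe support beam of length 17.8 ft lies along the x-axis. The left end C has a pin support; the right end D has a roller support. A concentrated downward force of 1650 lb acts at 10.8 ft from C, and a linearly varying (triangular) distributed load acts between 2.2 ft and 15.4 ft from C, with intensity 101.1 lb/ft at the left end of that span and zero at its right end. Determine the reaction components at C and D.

C_x = 0, C_y = 1069 lb, D_y = 1249 lb

Resultant of the triangular load: ½ × 101.1 × 13.2 = 667.26 lb, acting at 6.6 ft from C (one-third of the span from the peak).
Moments about C: D_y·17.8 − 1650·10.8 − (½·101.1·13.2)·6.6 = 0 → D_y = 22223.916/17.8 = 1248.53 ≈ 1249 lb.
ΣF_y = 0: C_y + 1248.53 − 1650 − ½·101.1·13.2 = 0 → C_y = 1069 lb.
ΣF_x = 0: no horizontal applied forces, so C_x = 0.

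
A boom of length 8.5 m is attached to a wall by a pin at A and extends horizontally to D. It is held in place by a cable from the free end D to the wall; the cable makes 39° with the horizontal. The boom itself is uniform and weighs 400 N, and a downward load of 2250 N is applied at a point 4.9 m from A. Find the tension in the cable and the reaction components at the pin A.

T = 2379 N, A_x = 1849 N, A_y = 1153 N

ΣM about A: T·sin39°·8.5 − 400·4.25 − 2250·4.9 = 0 → T = 12725/(8.5·0.62932) = 2378.85 ≈ 2379 N.
ΣF_x = 0: A_x − T·cos39° = 0 → A_x = 2378.85 × 0.777146 = 1849 N.
ΣF_y = 0: A_y + T·sin39° − 400 − 2250 = 0 → A_y = 2650 − 2378.85 × 0.62932 = 1153 N.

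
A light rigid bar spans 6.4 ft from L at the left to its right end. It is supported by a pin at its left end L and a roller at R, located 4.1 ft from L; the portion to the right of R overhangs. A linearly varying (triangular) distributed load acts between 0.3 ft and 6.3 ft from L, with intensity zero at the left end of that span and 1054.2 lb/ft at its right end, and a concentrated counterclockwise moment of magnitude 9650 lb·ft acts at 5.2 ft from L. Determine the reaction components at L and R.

L_x = 0, L_y = 2199 lb, R_y = 963.2 lb

Resultant of the triangular load: ½ × 1054.2 × 6 = 3162.6 lb, acting at 4.3 ft from L (one-third of the span from the peak).
ΣM about L: R_y·4.1 − (½·1054.2·6)·4.3 + 9650 = 0 → R_y = 3949.18/4.1 = 963.215 ≈ 963.2 lb.
ΣF_y = 0: L_y + 963.215 − ½·1054.2·6 = 0 → L_y = 2199 lb.
ΣF_x = 0: no horizontal applied forces, so L_x = 0.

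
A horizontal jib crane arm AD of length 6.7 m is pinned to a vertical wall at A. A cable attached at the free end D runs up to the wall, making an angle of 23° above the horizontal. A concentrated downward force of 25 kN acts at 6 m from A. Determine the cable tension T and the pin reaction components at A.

ΣM about A: T·sin23°·6.7 − 25·6 = 0 → T = 150/(6.7·0.390731) = 57.2979 ≈ 57.30 kN.
ΣF_x = 0: A_x − T·cos23° = 0 → A_x = 57.2979 × 0.920505 = 52.74 kN.
ΣF_y = 0: A_y + T·sin23° − 25 = 0 → A_y = 25 − 57.2979 × 0.390731 = 2.612 kN.

T = 57.30 kN, A_x = 52.74 kN, A_y = 2.612 kN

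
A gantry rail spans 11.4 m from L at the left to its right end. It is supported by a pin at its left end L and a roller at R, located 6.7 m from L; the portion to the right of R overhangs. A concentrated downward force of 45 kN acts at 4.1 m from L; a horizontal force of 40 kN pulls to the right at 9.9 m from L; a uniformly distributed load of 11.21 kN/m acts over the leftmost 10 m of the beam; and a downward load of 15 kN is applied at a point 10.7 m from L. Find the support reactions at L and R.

L_x = -40.00 kN, L_y = 36.95 kN, R_y = 135.1 kN

Resultant of the distributed load: 11.21 × 10 = 112.1 kN at 5 m from L.
Moments about L: R_y·6.7 − 45·4.1 − (11.21·10)·5 − 15·10.7 = 0 → R_y = 905.5/6.7 = 135.149 ≈ 135.1 kN.
ΣF_y = 0: L_y + 135.149 − 45 − 11.21·10 − 15 = 0 → L_y = 36.95 kN.
ΣF_x = 0: L_x + 40 = 0 → L_x = -40.00 kN.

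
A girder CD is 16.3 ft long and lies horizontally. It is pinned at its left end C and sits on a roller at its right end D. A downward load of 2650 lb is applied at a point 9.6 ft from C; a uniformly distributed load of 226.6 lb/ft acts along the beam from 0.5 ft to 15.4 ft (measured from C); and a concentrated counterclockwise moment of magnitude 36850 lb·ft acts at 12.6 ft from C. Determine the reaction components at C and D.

Resultant of the distributed load: 226.6 × 14.9 = 3376.34 lb at 7.95 ft from C.
ΣM about C: D_y·16.3 − 2650·9.6 − (226.6·14.9)·7.95 + 36850 = 0 → D_y = 15431.903/16.3 = 946.743 ≈ 946.7 lb.
ΣF_y = 0: C_y + 946.743 − 2650 − 226.6·14.9 = 0 → C_y = 5080 lb.
ΣF_x = 0: no horizontal applied forces, so C_x = 0.

C_x = 0, C_y = 5080 lb, D_y = 946.7 lb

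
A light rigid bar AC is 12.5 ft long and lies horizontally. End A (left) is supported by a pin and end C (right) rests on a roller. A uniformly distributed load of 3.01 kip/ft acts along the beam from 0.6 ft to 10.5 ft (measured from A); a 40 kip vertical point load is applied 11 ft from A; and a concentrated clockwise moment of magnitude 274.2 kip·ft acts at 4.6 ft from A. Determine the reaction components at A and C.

A_x = 0, A_y = -0.5678 kip, C_y = 70.37 kip

Resultant of the distributed load: 3.01 × 9.9 = 29.799 kip at 5.55 ft from A.
Moments about A: C_y·12.5 − (3.01·9.9)·5.55 − 40·11 − 274.2 = 0 → C_y = 879.58445/12.5 = 70.3668 ≈ 70.37 kip.
ΣF_y = 0: A_y + 70.3668 − 3.01·9.9 − 40 = 0 → A_y = -0.5678 kip.
ΣF_x = 0: no horizontal applied forces, so A_x = 0.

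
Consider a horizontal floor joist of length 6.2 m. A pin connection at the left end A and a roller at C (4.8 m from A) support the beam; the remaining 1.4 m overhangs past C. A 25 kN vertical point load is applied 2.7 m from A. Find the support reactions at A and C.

ΣM about A: C_y·4.8 − 25·2.7 = 0 → C_y = 67.5/4.8 = 14.0625 ≈ 14.06 kN.
ΣF_y = 0: A_y + 14.0625 − 25 = 0 → A_y = 10.94 kN.
ΣF_x = 0: no horizontal applied forces, so A_x = 0.

A_x = 0, A_y = 10.94 kN, C_y = 14.06 kN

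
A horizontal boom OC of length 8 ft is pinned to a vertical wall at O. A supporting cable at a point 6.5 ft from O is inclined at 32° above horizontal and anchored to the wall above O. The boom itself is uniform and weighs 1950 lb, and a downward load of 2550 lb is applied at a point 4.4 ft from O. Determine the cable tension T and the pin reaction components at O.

ΣM about O: T·sin32°·6.5 − 1950·4 − 2550·4.4 = 0 → T = 19020/(6.5·0.529919) = 5521.89 ≈ 5522 lb.
ΣF_x = 0: O_x − T·cos32° = 0 → O_x = 5521.89 × 0.848048 = 4683 lb.
ΣF_y = 0: O_y + T·sin32° − 1950 − 2550 = 0 → O_y = 4500 − 5521.89 × 0.529919 = 1574 lb.

T = 5522 lb, O_x = 4683 lb, O_y = 1574 lb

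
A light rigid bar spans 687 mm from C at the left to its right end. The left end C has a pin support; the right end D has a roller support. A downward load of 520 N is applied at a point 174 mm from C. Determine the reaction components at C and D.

ΣM about C: D_y·687 − 520·174 = 0 → D_y = 90480/687 = 131.703 ≈ 131.7 N.
ΣF_y = 0: C_y + 131.703 − 520 = 0 → C_y = 388.3 N.
ΣF_x = 0: no horizontal applied forces, so C_x = 0.

C_x = 0, C_y = 388.3 N, D_y = 131.7 N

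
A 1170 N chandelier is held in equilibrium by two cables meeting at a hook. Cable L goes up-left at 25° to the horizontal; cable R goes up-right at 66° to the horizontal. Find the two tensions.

T_L = 476.0 N, T_R = 1061 N

ΣF_x = 0: −T_L·cos25° + T_R·cos66° = 0 → T_R = 2.22824·T_L.
ΣF_y = 0: T_L·sin25° + T_R·sin66° = 1170.
Substitute: T_L·(0.422618 + 2.22824·0.913545) = 1170 → T_L = 475.955 ≈ 476.0 N.
Then T_R = 2.22824 × 475.955 = 1061 N.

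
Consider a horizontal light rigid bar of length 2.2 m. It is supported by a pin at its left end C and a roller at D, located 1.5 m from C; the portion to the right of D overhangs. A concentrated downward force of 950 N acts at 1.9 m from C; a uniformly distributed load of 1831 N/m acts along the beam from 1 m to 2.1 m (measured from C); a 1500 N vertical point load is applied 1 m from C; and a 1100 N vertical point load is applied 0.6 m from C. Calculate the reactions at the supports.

Resultant of the distributed load: 1831 × 1.1 = 2014.1 N at 1.55 m from C.
Moments about C: D_y·1.5 − 950·1.9 − (1831·1.1)·1.55 − 1500·1 − 1100·0.6 = 0 → D_y = 7086.855/1.5 = 4724.57 ≈ 4725 N.
ΣF_y = 0: C_y + 4724.57 − 950 − 1831·1.1 − 1500 − 1100 = 0 → C_y = 839.5 N.
ΣF_x = 0: no horizontal applied forces, so C_x = 0.

C_x = 0, C_y = 839.5 N, D_y = 4725 N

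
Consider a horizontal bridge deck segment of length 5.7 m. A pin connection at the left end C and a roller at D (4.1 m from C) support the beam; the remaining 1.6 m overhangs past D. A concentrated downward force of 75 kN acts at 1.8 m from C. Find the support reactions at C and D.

Taking moments about C: D_y·4.1 − 75·1.8 = 0 → D_y = 135/4.1 = 32.9268 ≈ 32.93 kN.
ΣF_y = 0: C_y + 32.9268 − 75 = 0 → C_y = 42.07 kN.
ΣF_x = 0: no horizontal applied forces, so C_x = 0.

C_x = 0, C_y = 42.07 kN, D_y = 32.93 kN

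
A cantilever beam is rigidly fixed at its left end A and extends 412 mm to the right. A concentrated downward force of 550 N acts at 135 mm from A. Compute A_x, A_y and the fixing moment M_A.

A_x = 0, A_y = 550.0 N, M_A = 74250 N·mm

ΣF_x = 0: A_x = 0.
ΣF_y = 0: A_y − 550 = 0 → A_y = 550.0 N.
ΣM about A: M_A − 550·135 = 0 → M_A = 74250 N·mm.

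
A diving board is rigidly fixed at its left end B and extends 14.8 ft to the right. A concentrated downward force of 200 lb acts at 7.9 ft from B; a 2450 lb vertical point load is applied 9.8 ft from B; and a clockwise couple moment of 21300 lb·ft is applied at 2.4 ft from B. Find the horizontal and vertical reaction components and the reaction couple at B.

ΣF_x = 0: B_x = 0.
ΣF_y = 0: B_y − 200 − 2450 = 0 → B_y = 2650 lb.
ΣM about B: M_B − 200·7.9 − 2450·9.8 − 21300 = 0 → M_B = 46890 lb·ft.

B_x = 0, B_y = 2650 lb, M_B = 46890 lb·ft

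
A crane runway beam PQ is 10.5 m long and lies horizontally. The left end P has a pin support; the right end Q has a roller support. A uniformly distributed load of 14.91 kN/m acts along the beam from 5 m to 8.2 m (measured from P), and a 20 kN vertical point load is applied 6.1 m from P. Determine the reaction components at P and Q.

P_x = 0, P_y = 26.10 kN, Q_y = 41.61 kN

Resultant of the distributed load: 14.91 × 3.2 = 47.712 kN at 6.6 m from P.
Moments about P: Q_y·10.5 − (14.91·3.2)·6.6 − 20·6.1 = 0 → Q_y = 436.8992/10.5 = 41.6094 ≈ 41.61 kN.
ΣF_y = 0: P_y + 41.6094 − 14.91·3.2 − 20 = 0 → P_y = 26.10 kN.
ΣF_x = 0: no horizontal applied forces, so P_x = 0.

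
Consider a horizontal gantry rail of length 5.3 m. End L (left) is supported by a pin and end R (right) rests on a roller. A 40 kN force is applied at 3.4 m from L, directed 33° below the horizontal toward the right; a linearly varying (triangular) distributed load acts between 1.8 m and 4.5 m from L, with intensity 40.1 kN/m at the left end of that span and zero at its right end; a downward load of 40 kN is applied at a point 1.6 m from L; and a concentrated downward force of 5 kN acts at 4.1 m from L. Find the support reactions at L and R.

Resultant of the triangular load: ½ × 40.1 × 2.7 = 54.135 kN, acting at 2.7 m from L (one-third of the span from the peak).
Moments about L: R_y·5.3 − 40·sin33°·3.4 − (½·40.1·2.7)·2.7 − 40·1.6 − 5·4.1 = 0 → R_y = 304.735/5.3 = 57.4972 ≈ 57.50 kN.
ΣF_y = 0: L_y + 57.4972 − 40·sin33° − ½·40.1·2.7 − 40 − 5 = 0 → L_y = 63.42 kN.
ΣF_x = 0: L_x + 40·cos33° = 0 → L_x = -33.55 kN.

L_x = -33.55 kN, L_y = 63.42 kN, R_y = 57.50 kN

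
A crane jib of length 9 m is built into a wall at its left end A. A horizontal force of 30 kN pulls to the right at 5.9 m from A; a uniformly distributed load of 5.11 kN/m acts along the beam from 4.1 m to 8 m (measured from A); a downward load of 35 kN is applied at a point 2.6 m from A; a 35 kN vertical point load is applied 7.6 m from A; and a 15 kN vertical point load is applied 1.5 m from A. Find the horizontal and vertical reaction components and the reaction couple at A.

Resultant of the distributed load: 5.11 × 3.9 = 19.929 kN at 6.05 m from A.
ΣF_x = 0: A_x + 30 = 0 → A_x = -30.00 kN.
ΣF_y = 0: A_y − 5.11·3.9 − 35 − 35 − 15 = 0 → A_y = 104.9 kN.
ΣM about A: M_A − (5.11·3.9)·6.05 − 35·2.6 − 35·7.6 − 15·1.5 = 0 → M_A = 500.1 kN·m.

A_x = -30.00 kN, A_y = 104.9 kN, M_A = 500.1 kN·m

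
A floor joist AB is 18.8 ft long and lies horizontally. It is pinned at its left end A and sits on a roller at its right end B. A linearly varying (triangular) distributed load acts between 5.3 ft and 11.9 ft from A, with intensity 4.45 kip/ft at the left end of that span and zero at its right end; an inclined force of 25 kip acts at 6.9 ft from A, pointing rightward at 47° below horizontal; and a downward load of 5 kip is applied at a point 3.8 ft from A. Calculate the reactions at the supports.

Resultant of the triangular load: ½ × 4.45 × 6.6 = 14.685 kip, acting at 7.5 ft from A (one-third of the span from the peak).
ΣM about A: B_y·18.8 − (½·4.45·6.6)·7.5 − 25·sin47°·6.9 − 5·3.8 = 0 → B_y = 255.296/18.8 = 13.5796 ≈ 13.58 kip.
ΣF_y = 0: A_y + 13.5796 − ½·4.45·6.6 − 25·sin47° − 5 = 0 → A_y = 24.39 kip.
ΣF_x = 0: A_x + 25·cos47° = 0 → A_x = -17.05 kip.

A_x = -17.05 kip, A_y = 24.39 kip, B_y = 13.58 kip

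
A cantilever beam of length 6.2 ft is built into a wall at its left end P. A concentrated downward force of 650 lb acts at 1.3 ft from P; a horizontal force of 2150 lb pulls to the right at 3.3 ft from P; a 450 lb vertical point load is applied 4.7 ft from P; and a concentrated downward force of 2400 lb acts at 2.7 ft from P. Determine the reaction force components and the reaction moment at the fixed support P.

ΣF_x = 0: P_x + 2150 = 0 → P_x = -2150 lb.
ΣF_y = 0: P_y − 650 − 450 − 2400 = 0 → P_y = 3500 lb.
ΣM about P: M_P − 650·1.3 − 450·4.7 − 2400·2.7 = 0 → M_P = 9440 lb·ft.

P_x = -2150 lb, P_y = 3500 lb, M_P = 9440 lb·ft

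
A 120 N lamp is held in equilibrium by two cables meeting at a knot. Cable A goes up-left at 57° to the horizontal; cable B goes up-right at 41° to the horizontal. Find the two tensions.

T_A = 91.46 N, T_B = 66.00 N

ΣF_x = 0: −T_A·cos57° + T_B·cos41° = 0 → T_B = 0.721654·T_A.
ΣF_y = 0: T_A·sin57° + T_B·sin41° = 120.
Substitute: T_A·(0.838671 + 0.721654·0.656059) = 120 → T_A = 91.4551 ≈ 91.46 N.
Then T_B = 0.721654 × 91.4551 = 66.00 N.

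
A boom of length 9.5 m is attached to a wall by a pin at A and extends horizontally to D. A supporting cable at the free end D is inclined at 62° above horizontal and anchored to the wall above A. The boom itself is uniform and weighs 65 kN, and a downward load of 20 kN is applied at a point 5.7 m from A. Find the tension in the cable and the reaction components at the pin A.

ΣM about A: T·sin62°·9.5 − 65·4.75 − 20·5.7 = 0 → T = 422.75/(9.5·0.882948) = 50.3993 ≈ 50.40 kN.
ΣF_x = 0: A_x − T·cos62° = 0 → A_x = 50.3993 × 0.469472 = 23.66 kN.
ΣF_y = 0: A_y + T·sin62° − 65 − 20 = 0 → A_y = 85 − 50.3993 × 0.882948 = 40.50 kN.

T = 50.40 kN, A_x = 23.66 kN, A_y = 40.50 kN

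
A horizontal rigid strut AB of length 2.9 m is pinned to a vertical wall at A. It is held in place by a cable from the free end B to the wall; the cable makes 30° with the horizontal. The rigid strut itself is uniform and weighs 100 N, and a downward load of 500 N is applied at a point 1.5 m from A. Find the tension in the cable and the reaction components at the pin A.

T = 617.2 N, A_x = 534.5 N, A_y = 291.4 N

ΣM about A: T·sin30°·2.9 − 100·1.45 − 500·1.5 = 0 → T = 895/(2.9·0.5) = 617.241 ≈ 617.2 N.
ΣF_x = 0: A_x − T·cos30° = 0 → A_x = 617.241 × 0.866025 = 534.5 N.
ΣF_y = 0: A_y + T·sin30° − 100 − 500 = 0 → A_y = 600 − 617.241 × 0.5 = 291.4 N.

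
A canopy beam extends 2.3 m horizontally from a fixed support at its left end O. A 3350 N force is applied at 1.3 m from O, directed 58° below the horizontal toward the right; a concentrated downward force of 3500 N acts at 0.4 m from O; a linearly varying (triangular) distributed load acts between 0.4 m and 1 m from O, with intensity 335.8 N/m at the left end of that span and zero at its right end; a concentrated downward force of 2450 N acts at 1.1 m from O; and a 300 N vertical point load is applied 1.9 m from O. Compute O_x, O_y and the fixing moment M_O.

O_x = -1775 N, O_y = 9192 N, M_O = 8419 N·m

Resultant of the triangular load: ½ × 335.8 × 0.6 = 100.74 N, acting at 0.6 m from O (one-third of the span from the peak).
ΣF_x = 0: O_x + 3350·cos58° = 0 → O_x = -1775 N.
ΣF_y = 0: O_y − 3350·sin58° − 3500 − ½·335.8·0.6 − 2450 − 300 = 0 → O_y = 9192 N.
ΣM about O: M_O − 3350·sin58°·1.3 − 3500·0.4 − (½·335.8·0.6)·0.6 − 2450·1.1 − 300·1.9 = 0 → M_O = 8419 N·m.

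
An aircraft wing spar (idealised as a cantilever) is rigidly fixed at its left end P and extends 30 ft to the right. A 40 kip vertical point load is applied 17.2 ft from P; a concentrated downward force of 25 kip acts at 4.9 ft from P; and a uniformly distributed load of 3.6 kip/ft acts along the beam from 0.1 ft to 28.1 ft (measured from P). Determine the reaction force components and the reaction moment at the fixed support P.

Resultant of the distributed load: 3.6 × 28 = 100.8 kip at 14.1 ft from P.
ΣF_x = 0: P_x = 0.
ΣF_y = 0: P_y − 40 − 25 − 3.6·28 = 0 → P_y = 165.8 kip.
ΣM about P: M_P − 40·17.2 − 25·4.9 − (3.6·28)·14.1 = 0 → M_P = 2232 kip·ft.

P_x = 0, P_y = 165.8 kip, M_P = 2232 kip·ft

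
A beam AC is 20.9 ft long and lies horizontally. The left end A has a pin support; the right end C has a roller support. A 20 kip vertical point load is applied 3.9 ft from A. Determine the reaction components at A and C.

Moments about A: C_y·20.9 − 20·3.9 = 0 → C_y = 78/20.9 = 3.73206 ≈ 3.732 kip.
ΣF_y = 0: A_y + 3.73206 − 20 = 0 → A_y = 16.27 kip.
ΣF_x = 0: no horizontal applied forces, so A_x = 0.

A_x = 0, A_y = 16.27 kip, C_y = 3.732 kip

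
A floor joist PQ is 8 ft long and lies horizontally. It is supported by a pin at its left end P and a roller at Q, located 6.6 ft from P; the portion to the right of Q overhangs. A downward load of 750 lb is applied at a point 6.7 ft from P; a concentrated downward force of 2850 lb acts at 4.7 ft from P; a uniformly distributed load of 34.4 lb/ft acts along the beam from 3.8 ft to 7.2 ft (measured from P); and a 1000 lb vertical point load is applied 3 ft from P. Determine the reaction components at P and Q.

P_x = 0, P_y = 1374 lb, Q_y = 3343 lb

Resultant of the distributed load: 34.4 × 3.4 = 116.96 lb at 5.5 ft from P.
Taking moments about P: Q_y·6.6 − 750·6.7 − 2850·4.7 − (34.4·3.4)·5.5 − 1000·3 = 0 → Q_y = 22063.28/6.6 = 3342.92 ≈ 3343 lb.
ΣF_y = 0: P_y + 3342.92 − 750 − 2850 − 34.4·3.4 − 1000 = 0 → P_y = 1374 lb.
ΣF_x = 0: no horizontal applied forces, so P_x = 0.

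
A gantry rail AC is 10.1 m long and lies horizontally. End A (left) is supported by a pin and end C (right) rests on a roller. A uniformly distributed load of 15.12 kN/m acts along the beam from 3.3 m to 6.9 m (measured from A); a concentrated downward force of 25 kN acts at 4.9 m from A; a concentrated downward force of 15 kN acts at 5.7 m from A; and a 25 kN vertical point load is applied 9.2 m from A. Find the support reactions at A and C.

A_x = 0, A_y = 48.58 kN, C_y = 70.85 kN

Resultant of the distributed load: 15.12 × 3.6 = 54.432 kN at 5.1 m from A.
Moments about A: C_y·10.1 − (15.12·3.6)·5.1 − 25·4.9 − 15·5.7 − 25·9.2 = 0 → C_y = 715.6032/10.1 = 70.8518 ≈ 70.85 kN.
ΣF_y = 0: A_y + 70.8518 − 15.12·3.6 − 25 − 15 − 25 = 0 → A_y = 48.58 kN.
ΣF_x = 0: no horizontal applied forces, so A_x = 0.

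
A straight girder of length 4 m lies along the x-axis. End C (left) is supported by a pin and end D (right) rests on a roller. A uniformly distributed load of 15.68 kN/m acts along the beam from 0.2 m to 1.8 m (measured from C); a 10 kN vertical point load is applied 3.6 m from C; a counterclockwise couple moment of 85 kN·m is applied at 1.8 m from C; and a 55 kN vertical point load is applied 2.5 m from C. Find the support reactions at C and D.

Resultant of the distributed load: 15.68 × 1.6 = 25.088 kN at 1 m from C.
Taking moments about C: D_y·4 − (15.68·1.6)·1 − 10·3.6 + 85 − 55·2.5 = 0 → D_y = 113.588/4 = 28.397 ≈ 28.40 kN.
ΣF_y = 0: C_y + 28.397 − 15.68·1.6 − 10 − 55 = 0 → C_y = 61.69 kN.
ΣF_x = 0: no horizontal applied forces, so C_x = 0.

C_x = 0, C_y = 61.69 kN, D_y = 28.40 kN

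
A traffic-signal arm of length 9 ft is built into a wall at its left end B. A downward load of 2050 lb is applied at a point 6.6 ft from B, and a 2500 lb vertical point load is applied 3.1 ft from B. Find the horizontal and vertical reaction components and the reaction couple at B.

ΣF_x = 0: B_x = 0.
ΣF_y = 0: B_y − 2050 − 2500 = 0 → B_y = 4550 lb.
ΣM about B: M_B − 2050·6.6 − 2500·3.1 = 0 → M_B = 21280 lb·ft.

B_x = 0, B_y = 4550 lb, M_B = 21280 lb·ft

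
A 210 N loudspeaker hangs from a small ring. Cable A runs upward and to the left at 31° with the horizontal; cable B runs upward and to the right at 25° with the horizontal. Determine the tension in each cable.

ΣF_x = 0: −T_A·cos31° + T_B·cos25° = 0 → T_B = 0.945779·T_A.
ΣF_y = 0: T_A·sin31° + T_B·sin25° = 210.
Substitute: T_A·(0.515038 + 0.945779·0.422618) = 210 → T_A = 229.573 ≈ 229.6 N.
Then T_B = 0.945779 × 229.573 = 217.1 N.

T_A = 229.6 N, T_B = 217.1 N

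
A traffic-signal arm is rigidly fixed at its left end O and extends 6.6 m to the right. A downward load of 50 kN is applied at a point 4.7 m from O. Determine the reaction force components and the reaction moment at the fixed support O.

ΣF_x = 0: O_x = 0.
ΣF_y = 0: O_y − 50 = 0 → O_y = 50.00 kN.
ΣM about O: M_O − 50·4.7 = 0 → M_O = 235.0 kN·m.

O_x = 0, O_y = 50.00 kN, M_O = 235.0 kN·m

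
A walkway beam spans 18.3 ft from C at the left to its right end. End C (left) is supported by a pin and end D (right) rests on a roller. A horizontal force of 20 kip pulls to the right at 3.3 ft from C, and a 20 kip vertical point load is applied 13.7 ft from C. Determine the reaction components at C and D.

C_x = -20.00 kip, C_y = 5.027 kip, D_y = 14.97 kip

Taking moments about C: D_y·18.3 − 20·13.7 = 0 → D_y = 274/18.3 = 14.9727 ≈ 14.97 kip.
ΣF_y = 0: C_y + 14.9727 − 20 = 0 → C_y = 5.027 kip.
ΣF_x = 0: C_x + 20 = 0 → C_x = -20.00 kip.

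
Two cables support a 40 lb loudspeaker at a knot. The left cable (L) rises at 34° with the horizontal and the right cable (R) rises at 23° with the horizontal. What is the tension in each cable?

ΣF_x = 0: −T_L·cos34° + T_R·cos23° = 0 → T_R = 0.900634·T_L.
ΣF_y = 0: T_L·sin34° + T_R·sin23° = 40.
Substitute: T_L·(0.559193 + 0.900634·0.390731) = 40 → T_L = 43.903 ≈ 43.90 lb.
Then T_R = 0.900634 × 43.903 = 39.54 lb.

T_L = 43.90 lb, T_R = 39.54 lb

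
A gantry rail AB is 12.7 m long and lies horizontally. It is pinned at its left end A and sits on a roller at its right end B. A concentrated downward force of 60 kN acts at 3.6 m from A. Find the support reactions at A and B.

A_x = 0, A_y = 42.99 kN, B_y = 17.01 kN

Taking moments about A: B_y·12.7 − 60·3.6 = 0 → B_y = 216/12.7 = 17.0079 ≈ 17.01 kN.
ΣF_y = 0: A_y + 17.0079 − 60 = 0 → A_y = 42.99 kN.
ΣF_x = 0: no horizontal applied forces, so A_x = 0.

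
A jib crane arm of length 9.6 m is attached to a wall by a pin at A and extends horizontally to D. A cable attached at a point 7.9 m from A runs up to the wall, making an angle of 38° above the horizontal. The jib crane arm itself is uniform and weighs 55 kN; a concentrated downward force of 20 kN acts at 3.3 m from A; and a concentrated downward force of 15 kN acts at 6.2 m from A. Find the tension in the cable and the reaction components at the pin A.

ΣM about A: T·sin38°·7.9 − 55·4.8 − 20·3.3 − 15·6.2 = 0 → T = 423/(7.9·0.615661) = 86.9704 ≈ 86.97 kN.
ΣF_x = 0: A_x − T·cos38° = 0 → A_x = 86.9704 × 0.788011 = 68.53 kN.
ΣF_y = 0: A_y + T·sin38° − 55 − 20 − 15 = 0 → A_y = 90 − 86.9704 × 0.615661 = 36.46 kN.

T = 86.97 kN, A_x = 68.53 kN, A_y = 36.46 kN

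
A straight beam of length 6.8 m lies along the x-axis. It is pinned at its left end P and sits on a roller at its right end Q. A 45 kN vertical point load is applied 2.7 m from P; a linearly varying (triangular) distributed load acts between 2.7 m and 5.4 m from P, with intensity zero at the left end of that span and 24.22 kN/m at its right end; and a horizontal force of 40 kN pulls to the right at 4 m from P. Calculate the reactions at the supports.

Resultant of the triangular load: ½ × 24.22 × 2.7 = 32.697 kN, acting at 4.5 m from P (one-third of the span from the peak).
ΣM about P: Q_y·6.8 − 45·2.7 − (½·24.22·2.7)·4.5 = 0 → Q_y = 268.6365/6.8 = 39.5054 ≈ 39.51 kN.
ΣF_y = 0: P_y + 39.5054 − 45 − ½·24.22·2.7 = 0 → P_y = 38.19 kN.
ΣF_x = 0: P_x + 40 = 0 → P_x = -40.00 kN.

P_x = -40.00 kN, P_y = 38.19 kN, Q_y = 39.51 kN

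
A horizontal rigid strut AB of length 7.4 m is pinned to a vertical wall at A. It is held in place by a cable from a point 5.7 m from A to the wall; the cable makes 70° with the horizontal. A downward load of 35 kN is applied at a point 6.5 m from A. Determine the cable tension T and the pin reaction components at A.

ΣM about A: T·sin70°·5.7 − 35·6.5 = 0 → T = 227.5/(5.7·0.939693) = 42.4737 ≈ 42.47 kN.
ΣF_x = 0: A_x − T·cos70° = 0 → A_x = 42.4737 × 0.34202 = 14.53 kN.
ΣF_y = 0: A_y + T·sin70° − 35 = 0 → A_y = 35 − 42.4737 × 0.939693 = -4.912 kN.

T = 42.47 kN, A_x = 14.53 kN, A_y = -4.912 kN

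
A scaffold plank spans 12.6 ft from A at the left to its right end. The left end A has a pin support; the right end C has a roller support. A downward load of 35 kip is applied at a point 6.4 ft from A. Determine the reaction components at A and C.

A_x = 0, A_y = 17.22 kip, C_y = 17.78 kip

Moments about A: C_y·12.6 − 35·6.4 = 0 → C_y = 224/12.6 = 17.7778 ≈ 17.78 kip.
ΣF_y = 0: A_y + 17.7778 − 35 = 0 → A_y = 17.22 kip.
ΣF_x = 0: no horizontal applied forces, so A_x = 0.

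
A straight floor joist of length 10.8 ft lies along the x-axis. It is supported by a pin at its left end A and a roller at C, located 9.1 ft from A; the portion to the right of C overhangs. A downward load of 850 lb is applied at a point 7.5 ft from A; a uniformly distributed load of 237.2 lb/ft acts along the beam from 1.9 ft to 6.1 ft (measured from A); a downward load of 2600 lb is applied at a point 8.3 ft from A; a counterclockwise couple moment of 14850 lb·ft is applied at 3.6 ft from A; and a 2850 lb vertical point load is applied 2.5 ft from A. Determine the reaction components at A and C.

Resultant of the distributed load: 237.2 × 4.2 = 996.24 lb at 4 ft from A.
Taking moments about A: C_y·9.1 − 850·7.5 − (237.2·4.2)·4 − 2600·8.3 + 14850 − 2850·2.5 = 0 → C_y = 24214.96/9.1 = 2660.98 ≈ 2661 lb.
ΣF_y = 0: A_y + 2660.98 − 850 − 237.2·4.2 − 2600 − 2850 = 0 → A_y = 4635 lb.
ΣF_x = 0: no horizontal applied forces, so A_x = 0.

A_x = 0, A_y = 4635 lb, C_y = 2661 lb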